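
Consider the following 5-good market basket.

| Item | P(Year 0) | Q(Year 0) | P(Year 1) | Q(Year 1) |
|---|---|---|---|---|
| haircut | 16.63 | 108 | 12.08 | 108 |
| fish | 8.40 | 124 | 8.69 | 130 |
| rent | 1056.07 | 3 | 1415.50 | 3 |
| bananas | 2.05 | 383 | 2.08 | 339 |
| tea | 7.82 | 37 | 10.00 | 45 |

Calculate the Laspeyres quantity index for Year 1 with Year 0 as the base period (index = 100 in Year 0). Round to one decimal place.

Laspeyres quantity index uses base-period prices as weights.
ΣP(Year 0)·Q(Year 1) = 16.63×108 + 8.40×130 + 1056.07×3 + 2.05×339 + 7.82×45 = 1796.04 + 1092 + 3168.21 + 694.95 + 351.9 = 7103.1
ΣP(Year 0)·Q(Year 0) = 16.63×108 + 8.40×124 + 1056.07×3 + 2.05×383 + 7.82×37 = 1796.04 + 1041.6 + 3168.21 + 785.15 + 289.34 = 7080.34
Index = 7103.1 / 7080.34 × 100 = 100.3215

100.3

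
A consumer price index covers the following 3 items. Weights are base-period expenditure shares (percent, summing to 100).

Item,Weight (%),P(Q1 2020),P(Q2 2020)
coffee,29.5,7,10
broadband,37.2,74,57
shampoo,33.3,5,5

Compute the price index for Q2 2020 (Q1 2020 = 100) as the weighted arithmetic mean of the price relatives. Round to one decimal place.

coffee: 29.5 × (10/7) = 29.5 × 1.428571 = 42.1429
broadband: 37.2 × (57/74) = 37.2 × 0.770270 = 28.6541
shampoo: 33.3 × (5/5) = 33.3 × 1.000000 = 33.3000
Index = Σ wᵢ·(p₁ᵢ/p₀ᵢ) = 42.1429 + 28.6541 + 33.3000 = 104.0969

104.1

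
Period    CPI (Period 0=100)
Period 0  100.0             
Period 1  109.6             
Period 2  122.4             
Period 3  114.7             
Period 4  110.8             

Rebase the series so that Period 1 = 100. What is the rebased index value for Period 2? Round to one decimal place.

111.7

Rebased(Period 2) = 122.4 / 109.6 × 100 = 111.6788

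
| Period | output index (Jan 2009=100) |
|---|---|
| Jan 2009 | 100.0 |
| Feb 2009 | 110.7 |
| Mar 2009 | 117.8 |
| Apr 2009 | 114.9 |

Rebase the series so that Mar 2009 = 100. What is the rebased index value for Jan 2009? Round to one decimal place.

Rebased(Jan 2009) = 100.0 / 117.8 × 100 = 84.8896

84.9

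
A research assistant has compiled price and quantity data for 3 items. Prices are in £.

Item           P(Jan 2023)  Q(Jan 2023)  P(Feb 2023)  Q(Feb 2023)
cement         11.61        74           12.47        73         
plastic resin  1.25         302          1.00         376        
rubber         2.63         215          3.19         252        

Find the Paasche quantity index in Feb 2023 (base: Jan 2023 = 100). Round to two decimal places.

109.40

Paasche quantity index uses current-period prices as weights.
ΣP(Feb 2023)·Q(Feb 2023) = 12.47×73 + 1.00×376 + 3.19×252 = 910.31 + 376 + 803.88 = 2090.19
ΣP(Feb 2023)·Q(Jan 2023) = 12.47×74 + 1.00×302 + 3.19×215 = 922.78 + 302 + 685.85 = 1910.63
Index = 2090.19 / 1910.63 × 100 = 109.3979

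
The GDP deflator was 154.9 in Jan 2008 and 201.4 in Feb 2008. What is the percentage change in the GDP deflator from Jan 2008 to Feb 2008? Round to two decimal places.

30.02%

Change = (201.4 − 154.9) / 154.9 × 100
       = 46.5 / 154.9 × 100 = 30.0194%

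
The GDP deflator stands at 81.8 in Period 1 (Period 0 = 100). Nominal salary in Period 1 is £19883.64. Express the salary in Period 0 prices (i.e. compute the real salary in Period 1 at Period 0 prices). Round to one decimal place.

Real = Nominal ÷ (Index/100) = 19883.64 ÷ (81.8/100)
     = 19883.64 ÷ 0.818 = 24307.6284

24307.6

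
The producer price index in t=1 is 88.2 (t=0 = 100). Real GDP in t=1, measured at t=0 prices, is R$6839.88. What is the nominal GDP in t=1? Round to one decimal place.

6032.8

Nominal = Real × (Index/100) = 6839.88 × (88.2/100)
        = 6839.88 × 0.882 = 6032.7742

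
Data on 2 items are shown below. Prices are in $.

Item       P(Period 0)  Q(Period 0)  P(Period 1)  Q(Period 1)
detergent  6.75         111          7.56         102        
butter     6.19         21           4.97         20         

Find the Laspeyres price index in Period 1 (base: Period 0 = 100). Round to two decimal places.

107.31

Laspeyres price index uses base-period quantities as weights.
ΣP(Period 1)·Q(Period 0) = 7.56×111 + 4.97×21 = 839.16 + 104.37 = 943.53
ΣP(Period 0)·Q(Period 0) = 6.75×111 + 6.19×21 = 749.25 + 129.99 = 879.24
Index = 943.53 / 879.24 × 100 = 107.3120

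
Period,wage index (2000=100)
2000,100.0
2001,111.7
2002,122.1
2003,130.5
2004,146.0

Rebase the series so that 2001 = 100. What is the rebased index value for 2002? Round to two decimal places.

109.31

Rebased(2002) = 122.1 / 111.7 × 100 = 109.3107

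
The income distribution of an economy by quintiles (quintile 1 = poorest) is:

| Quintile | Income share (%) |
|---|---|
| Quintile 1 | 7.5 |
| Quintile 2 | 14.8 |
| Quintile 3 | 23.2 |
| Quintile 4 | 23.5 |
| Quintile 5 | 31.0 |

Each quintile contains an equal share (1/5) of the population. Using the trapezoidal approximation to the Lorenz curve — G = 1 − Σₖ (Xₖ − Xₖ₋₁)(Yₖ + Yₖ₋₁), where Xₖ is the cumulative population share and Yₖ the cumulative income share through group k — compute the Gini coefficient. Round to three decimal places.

0.223

Cumulative income shares Yₖ: 0.0750, 0.2230, 0.4550, 0.6900, 1.0000
Σ (Xₖ−Xₖ₋₁)(Yₖ+Yₖ₋₁) = (1/5)(0.0750+0.0000) + (1/5)(0.2230+0.0750) + (1/5)(0.4550+0.2230) + (1/5)(0.6900+0.4550) + (1/5)(1.0000+0.6900)
  = 0.0150 + 0.0596 + 0.1356 + 0.2290 + 0.3380 = 0.7772
G = 1 − 0.7772 = 0.2228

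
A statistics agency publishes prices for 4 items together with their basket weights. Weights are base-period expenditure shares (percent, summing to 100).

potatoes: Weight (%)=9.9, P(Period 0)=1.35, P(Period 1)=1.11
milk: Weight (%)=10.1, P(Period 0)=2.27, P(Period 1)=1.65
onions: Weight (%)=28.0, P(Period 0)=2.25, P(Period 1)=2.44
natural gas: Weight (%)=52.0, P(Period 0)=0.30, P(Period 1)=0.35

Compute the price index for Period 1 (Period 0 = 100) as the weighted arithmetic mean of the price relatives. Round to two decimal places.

106.51

potatoes: 9.9 × (1.11/1.35) = 9.9 × 0.822222 = 8.1400
milk: 10.1 × (1.65/2.27) = 10.1 × 0.726872 = 7.3414
onions: 28.0 × (2.44/2.25) = 28.0 × 1.084444 = 30.3644
natural gas: 52.0 × (0.35/0.30) = 52.0 × 1.166667 = 60.6667
Index = Σ wᵢ·(p₁ᵢ/p₀ᵢ) = 8.1400 + 7.3414 + 30.3644 + 60.6667 = 106.5125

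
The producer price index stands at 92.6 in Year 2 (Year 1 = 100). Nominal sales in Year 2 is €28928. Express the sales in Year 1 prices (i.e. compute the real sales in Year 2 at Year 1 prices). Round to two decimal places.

Real = Nominal ÷ (Index/100) = 28928 ÷ (92.6/100)
     = 28928 ÷ 0.926 = 31239.7408

31239.74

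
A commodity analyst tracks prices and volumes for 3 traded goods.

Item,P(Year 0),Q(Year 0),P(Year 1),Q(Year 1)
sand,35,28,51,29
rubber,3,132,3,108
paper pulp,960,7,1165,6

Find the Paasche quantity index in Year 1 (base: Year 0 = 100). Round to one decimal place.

Paasche quantity index uses current-period prices as weights.
ΣP(Year 1)·Q(Year 1) = 51×29 + 3×108 + 1165×6 = 1479 + 324 + 6990 = 8793
ΣP(Year 1)·Q(Year 0) = 51×28 + 3×132 + 1165×7 = 1428 + 396 + 8155 = 9979
Index = 8793 / 9979 × 100 = 88.1150

88.1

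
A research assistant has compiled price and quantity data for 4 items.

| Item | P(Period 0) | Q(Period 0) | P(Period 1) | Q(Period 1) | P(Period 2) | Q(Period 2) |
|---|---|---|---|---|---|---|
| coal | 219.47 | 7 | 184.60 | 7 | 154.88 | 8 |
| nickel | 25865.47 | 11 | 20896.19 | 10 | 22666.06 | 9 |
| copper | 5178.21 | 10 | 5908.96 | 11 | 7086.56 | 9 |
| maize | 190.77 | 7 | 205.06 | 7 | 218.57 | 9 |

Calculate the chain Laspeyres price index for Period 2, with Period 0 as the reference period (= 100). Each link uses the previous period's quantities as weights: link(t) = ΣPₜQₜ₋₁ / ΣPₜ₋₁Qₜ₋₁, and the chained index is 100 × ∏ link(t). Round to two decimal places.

Link Period 0→Period 1:
ΣP(Period 1)Q(Period 0) = 184.60×7 + 20896.19×11 + 5908.96×10 + 205.06×7 = 1292.2 + 229858.09 + 59089.6 + 1435.42 = 291675.31
ΣP(Period 0)Q(Period 0) = 219.47×7 + 25865.47×11 + 5178.21×10 + 190.77×7 = 1536.29 + 284520.17 + 51782.1 + 1335.39 = 339173.95
link = 291675.31/339173.95 = 0.859958
Link Period 1→Period 2:
ΣP(Period 2)Q(Period 1) = 154.88×7 + 22666.06×10 + 7086.56×11 + 218.57×7 = 1084.16 + 226660.6 + 77952.16 + 1529.99 = 307226.91
ΣP(Period 1)Q(Period 1) = 184.60×7 + 20896.19×10 + 5908.96×11 + 205.06×7 = 1292.2 + 208961.9 + 64998.56 + 1435.42 = 276688.08
link = 307226.91/276688.08 = 1.110373
Chained index = 100 × 0.859958 × 1.110373 = 95.4874

95.49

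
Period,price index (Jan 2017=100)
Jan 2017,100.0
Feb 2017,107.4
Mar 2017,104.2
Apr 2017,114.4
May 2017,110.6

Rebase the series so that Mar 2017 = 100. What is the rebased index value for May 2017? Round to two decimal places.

106.14

Rebased(May 2017) = 110.6 / 104.2 × 100 = 106.1420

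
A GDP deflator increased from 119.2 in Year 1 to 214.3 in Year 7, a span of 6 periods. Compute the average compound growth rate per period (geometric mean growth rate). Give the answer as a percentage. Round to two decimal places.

10.27%

Growth factor = (214.3/119.2)^(1/6) = (1.797819)^(1/6) = 1.102701
Growth rate = 1.102701 − 1 = 0.102701 = 10.2701%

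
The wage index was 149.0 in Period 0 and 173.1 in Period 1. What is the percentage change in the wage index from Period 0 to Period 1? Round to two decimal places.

Change = (173.1 − 149.0) / 149.0 × 100
       = 24.1 / 149.0 × 100 = 16.1745%

16.17%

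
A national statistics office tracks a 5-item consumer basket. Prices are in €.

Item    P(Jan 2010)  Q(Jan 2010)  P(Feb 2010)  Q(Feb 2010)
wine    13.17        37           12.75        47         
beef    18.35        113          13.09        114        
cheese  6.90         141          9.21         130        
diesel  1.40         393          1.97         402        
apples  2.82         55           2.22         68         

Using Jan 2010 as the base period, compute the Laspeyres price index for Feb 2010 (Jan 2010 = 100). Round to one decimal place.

97.8

Laspeyres price index uses base-period quantities as weights.
ΣP(Feb 2010)·Q(Jan 2010) = 12.75×37 + 13.09×113 + 9.21×141 + 1.97×393 + 2.22×55 = 471.75 + 1479.17 + 1298.61 + 774.21 + 122.1 = 4145.84
ΣP(Jan 2010)·Q(Jan 2010) = 13.17×37 + 18.35×113 + 6.90×141 + 1.40×393 + 2.82×55 = 487.29 + 2073.55 + 972.9 + 550.2 + 155.1 = 4239.04
Index = 4145.84 / 4239.04 × 100 = 97.8014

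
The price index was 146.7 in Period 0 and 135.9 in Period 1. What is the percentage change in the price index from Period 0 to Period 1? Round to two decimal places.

-7.36%

Change = (135.9 − 146.7) / 146.7 × 100
       = -10.8 / 146.7 × 100 = -7.3620%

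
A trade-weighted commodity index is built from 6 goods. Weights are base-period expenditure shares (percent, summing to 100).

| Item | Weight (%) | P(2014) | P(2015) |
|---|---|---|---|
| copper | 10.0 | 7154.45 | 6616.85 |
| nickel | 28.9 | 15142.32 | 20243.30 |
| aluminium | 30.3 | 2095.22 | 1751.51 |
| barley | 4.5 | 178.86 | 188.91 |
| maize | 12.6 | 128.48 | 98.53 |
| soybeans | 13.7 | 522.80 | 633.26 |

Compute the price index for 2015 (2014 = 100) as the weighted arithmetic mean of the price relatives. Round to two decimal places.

copper: 10.0 × (6616.85/7154.45) = 10.0 × 0.924858 = 9.2486
nickel: 28.9 × (20243.30/15142.32) = 28.9 × 1.336869 = 38.6355
aluminium: 30.3 × (1751.51/2095.22) = 30.3 × 0.835955 = 25.3294
barley: 4.5 × (188.91/178.86) = 4.5 × 1.056189 = 4.7529
maize: 12.6 × (98.53/128.48) = 12.6 × 0.766890 = 9.6628
soybeans: 13.7 × (633.26/522.80) = 13.7 × 1.211285 = 16.5946
Index = Σ wᵢ·(p₁ᵢ/p₀ᵢ) = 9.2486 + 38.6355 + 25.3294 + 4.7529 + 9.6628 + 16.5946 = 104.2238

104.22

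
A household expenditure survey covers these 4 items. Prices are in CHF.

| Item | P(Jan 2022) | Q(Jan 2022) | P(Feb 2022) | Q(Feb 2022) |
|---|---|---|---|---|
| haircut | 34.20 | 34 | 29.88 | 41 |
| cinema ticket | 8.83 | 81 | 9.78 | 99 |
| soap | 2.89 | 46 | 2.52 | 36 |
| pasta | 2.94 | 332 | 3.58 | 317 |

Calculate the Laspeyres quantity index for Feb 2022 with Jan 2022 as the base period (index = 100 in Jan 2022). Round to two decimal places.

Laspeyres quantity index uses base-period prices as weights.
ΣP(Jan 2022)·Q(Feb 2022) = 34.20×41 + 8.83×99 + 2.89×36 + 2.94×317 = 1402.2 + 874.17 + 104.04 + 931.98 = 3312.39
ΣP(Jan 2022)·Q(Jan 2022) = 34.20×34 + 8.83×81 + 2.89×46 + 2.94×332 = 1162.8 + 715.23 + 132.94 + 976.08 = 2987.05
Index = 3312.39 / 2987.05 × 100 = 110.8917

110.89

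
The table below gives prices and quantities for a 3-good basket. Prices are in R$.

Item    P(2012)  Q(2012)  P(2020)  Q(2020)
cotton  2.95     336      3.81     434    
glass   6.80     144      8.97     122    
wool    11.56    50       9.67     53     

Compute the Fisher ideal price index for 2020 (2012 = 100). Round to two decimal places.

Laspeyres component (base-period weights):
ΣP(2020)Q(2012) = 3.81×336 + 8.97×144 + 9.67×50 = 1280.16 + 1291.68 + 483.5 = 3055.34
ΣP(2012)Q(2012) = 2.95×336 + 6.80×144 + 11.56×50 = 991.2 + 979.2 + 578 = 2548.4
L = 3055.34 / 2548.4 × 100 = 119.8925
Paasche component (current-period weights):
ΣP(2020)Q(2020) = 3.81×434 + 8.97×122 + 9.67×53 = 1653.54 + 1094.34 + 512.51 = 3260.39
ΣP(2012)Q(2020) = 2.95×434 + 6.80×122 + 11.56×53 = 1280.3 + 829.6 + 612.68 = 2722.58
P = 3260.39 / 2722.58 × 100 = 119.7537
Fisher = √(L × P) = √(119.8925 × 119.7537) = 119.8231

119.82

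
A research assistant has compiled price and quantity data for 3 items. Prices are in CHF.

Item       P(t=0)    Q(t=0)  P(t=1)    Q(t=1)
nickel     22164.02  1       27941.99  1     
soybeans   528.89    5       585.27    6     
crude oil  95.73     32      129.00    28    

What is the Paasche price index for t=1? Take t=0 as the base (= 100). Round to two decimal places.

Paasche price index uses current-period quantities as weights.
ΣP(t=1)·Q(t=1) = 27941.99×1 + 585.27×6 + 129.00×28 = 27941.99 + 3511.62 + 3612 = 35065.61
ΣP(t=0)·Q(t=1) = 22164.02×1 + 528.89×6 + 95.73×28 = 22164.02 + 3173.34 + 2680.44 = 28017.8
Index = 35065.61 / 28017.8 × 100 = 125.1548

125.15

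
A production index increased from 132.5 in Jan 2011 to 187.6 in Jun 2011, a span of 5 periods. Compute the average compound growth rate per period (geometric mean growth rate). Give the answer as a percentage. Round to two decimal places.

Growth factor = (187.6/132.5)^(1/5) = (1.415849)^(1/5) = 1.072021
Growth rate = 1.072021 − 1 = 0.072021 = 7.2021%

7.20%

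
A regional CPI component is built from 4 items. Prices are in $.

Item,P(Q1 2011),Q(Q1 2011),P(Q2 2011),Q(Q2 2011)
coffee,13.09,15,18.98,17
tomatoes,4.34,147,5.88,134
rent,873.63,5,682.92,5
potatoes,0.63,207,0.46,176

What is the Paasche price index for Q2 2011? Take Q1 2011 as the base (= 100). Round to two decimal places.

Paasche price index uses current-period quantities as weights.
ΣP(Q2 2011)·Q(Q2 2011) = 18.98×17 + 5.88×134 + 682.92×5 + 0.46×176 = 322.66 + 787.92 + 3414.6 + 80.96 = 4606.14
ΣP(Q1 2011)·Q(Q2 2011) = 13.09×17 + 4.34×134 + 873.63×5 + 0.63×176 = 222.53 + 581.56 + 4368.15 + 110.88 = 5283.12
Index = 4606.14 / 5283.12 × 100 = 87.1860

87.19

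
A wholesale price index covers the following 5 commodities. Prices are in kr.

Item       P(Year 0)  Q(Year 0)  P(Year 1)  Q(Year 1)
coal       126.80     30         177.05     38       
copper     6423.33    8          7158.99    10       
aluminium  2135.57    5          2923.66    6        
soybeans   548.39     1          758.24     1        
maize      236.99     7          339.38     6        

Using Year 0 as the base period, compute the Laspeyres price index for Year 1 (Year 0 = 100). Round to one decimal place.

118.0

Laspeyres price index uses base-period quantities as weights.
ΣP(Year 1)·Q(Year 0) = 177.05×30 + 7158.99×8 + 2923.66×5 + 758.24×1 + 339.38×7 = 5311.5 + 57271.92 + 14618.3 + 758.24 + 2375.66 = 80335.62
ΣP(Year 0)·Q(Year 0) = 126.80×30 + 6423.33×8 + 2135.57×5 + 548.39×1 + 236.99×7 = 3804 + 51386.64 + 10677.85 + 548.39 + 1658.93 = 68075.81
Index = 80335.62 / 68075.81 × 100 = 118.0091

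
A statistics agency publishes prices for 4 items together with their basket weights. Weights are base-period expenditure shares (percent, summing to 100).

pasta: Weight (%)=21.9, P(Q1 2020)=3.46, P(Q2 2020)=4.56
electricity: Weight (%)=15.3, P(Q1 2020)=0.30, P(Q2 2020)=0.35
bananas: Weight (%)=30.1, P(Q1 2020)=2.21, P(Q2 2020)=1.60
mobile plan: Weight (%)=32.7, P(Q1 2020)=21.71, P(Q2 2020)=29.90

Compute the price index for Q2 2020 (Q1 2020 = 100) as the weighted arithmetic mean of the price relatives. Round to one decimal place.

113.5

pasta: 21.9 × (4.56/3.46) = 21.9 × 1.317919 = 28.8624
electricity: 15.3 × (0.35/0.30) = 15.3 × 1.166667 = 17.8500
bananas: 30.1 × (1.60/2.21) = 30.1 × 0.723982 = 21.7919
mobile plan: 32.7 × (29.90/21.71) = 32.7 × 1.377246 = 45.0359
Index = Σ wᵢ·(p₁ᵢ/p₀ᵢ) = 28.8624 + 17.8500 + 21.7919 + 45.0359 = 113.5402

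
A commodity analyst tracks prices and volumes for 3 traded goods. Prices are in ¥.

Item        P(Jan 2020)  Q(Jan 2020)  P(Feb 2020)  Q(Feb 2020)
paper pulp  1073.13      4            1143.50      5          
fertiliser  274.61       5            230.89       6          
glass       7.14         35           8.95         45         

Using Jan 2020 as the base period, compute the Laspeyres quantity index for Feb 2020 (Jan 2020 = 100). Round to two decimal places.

Laspeyres quantity index uses base-period prices as weights.
ΣP(Jan 2020)·Q(Feb 2020) = 1073.13×5 + 274.61×6 + 7.14×45 = 5365.65 + 1647.66 + 321.3 = 7334.61
ΣP(Jan 2020)·Q(Jan 2020) = 1073.13×4 + 274.61×5 + 7.14×35 = 4292.52 + 1373.05 + 249.9 = 5915.47
Index = 7334.61 / 5915.47 × 100 = 123.9903

123.99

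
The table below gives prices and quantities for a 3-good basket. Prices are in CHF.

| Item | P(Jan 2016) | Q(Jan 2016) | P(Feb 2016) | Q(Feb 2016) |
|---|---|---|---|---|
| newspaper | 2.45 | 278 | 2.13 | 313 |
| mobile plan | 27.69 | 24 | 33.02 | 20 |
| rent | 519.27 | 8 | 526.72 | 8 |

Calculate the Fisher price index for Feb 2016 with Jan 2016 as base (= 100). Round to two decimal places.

Laspeyres component (base-period weights):
ΣP(Feb 2016)Q(Jan 2016) = 2.13×278 + 33.02×24 + 526.72×8 = 592.14 + 792.48 + 4213.76 = 5598.38
ΣP(Jan 2016)Q(Jan 2016) = 2.45×278 + 27.69×24 + 519.27×8 = 681.1 + 664.56 + 4154.16 = 5499.82
L = 5598.38 / 5499.82 × 100 = 101.7921
Paasche component (current-period weights):
ΣP(Feb 2016)Q(Feb 2016) = 2.13×313 + 33.02×20 + 526.72×8 = 666.69 + 660.4 + 4213.76 = 5540.85
ΣP(Jan 2016)Q(Feb 2016) = 2.45×313 + 27.69×20 + 519.27×8 = 766.85 + 553.8 + 4154.16 = 5474.81
P = 5540.85 / 5474.81 × 100 = 101.2063
Fisher = √(L × P) = √(101.7921 × 101.2063) = 101.4987

101.50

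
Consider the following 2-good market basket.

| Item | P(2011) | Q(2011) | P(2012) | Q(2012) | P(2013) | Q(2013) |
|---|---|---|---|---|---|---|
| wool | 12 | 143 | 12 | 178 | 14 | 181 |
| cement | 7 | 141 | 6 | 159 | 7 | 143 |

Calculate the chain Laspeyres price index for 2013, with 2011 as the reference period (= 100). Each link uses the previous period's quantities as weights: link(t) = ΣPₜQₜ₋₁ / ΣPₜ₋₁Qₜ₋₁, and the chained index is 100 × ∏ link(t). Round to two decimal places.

110.58

Link 2011→2012:
ΣP(2012)Q(2011) = 12×143 + 6×141 = 1716 + 846 = 2562
ΣP(2011)Q(2011) = 12×143 + 7×141 = 1716 + 987 = 2703
link = 2562/2703 = 0.947836
Link 2012→2013:
ΣP(2013)Q(2012) = 14×178 + 7×159 = 2492 + 1113 = 3605
ΣP(2012)Q(2012) = 12×178 + 6×159 = 2136 + 954 = 3090
link = 3605/3090 = 1.166667
Chained index = 100 × 0.947836 × 1.166667 = 110.5808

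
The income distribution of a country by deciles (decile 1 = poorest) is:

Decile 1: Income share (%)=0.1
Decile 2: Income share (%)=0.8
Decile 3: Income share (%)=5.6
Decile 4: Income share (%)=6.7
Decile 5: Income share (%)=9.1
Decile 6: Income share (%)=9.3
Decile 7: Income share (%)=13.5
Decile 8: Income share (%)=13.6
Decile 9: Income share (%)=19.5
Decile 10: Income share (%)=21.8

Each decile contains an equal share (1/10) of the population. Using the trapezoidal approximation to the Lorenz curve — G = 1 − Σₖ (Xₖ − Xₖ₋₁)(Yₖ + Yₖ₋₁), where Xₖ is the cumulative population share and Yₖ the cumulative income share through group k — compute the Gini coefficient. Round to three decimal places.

0.387

Cumulative income shares Yₖ: 0.0010, 0.0090, 0.0650, 0.1320, 0.2230, 0.3160, 0.4510, 0.5870, 0.7820, 1.0000
Σ (Xₖ−Xₖ₋₁)(Yₖ+Yₖ₋₁) = (1/10)(0.0010+0.0000) + (1/10)(0.0090+0.0010) + (1/10)(0.0650+0.0090) + (1/10)(0.1320+0.0650) + (1/10)(0.2230+0.1320) + (1/10)(0.3160+0.2230) + (1/10)(0.4510+0.3160) + (1/10)(0.5870+0.4510) + (1/10)(0.7820+0.5870) + (1/10)(1.0000+0.7820)
  = 0.0001 + 0.0010 + 0.0074 + 0.0197 + 0.0355 + 0.0539 + 0.0767 + 0.1038 + 0.1369 + 0.1782 = 0.6132
G = 1 − 0.6132 = 0.3868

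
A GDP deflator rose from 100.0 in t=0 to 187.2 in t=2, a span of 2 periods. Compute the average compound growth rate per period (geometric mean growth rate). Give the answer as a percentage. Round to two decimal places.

36.82%

Growth factor = (187.2/100.0)^(1/2) = (1.872000)^(1/2) = 1.368211
Growth rate = 1.368211 − 1 = 0.368211 = 36.8211%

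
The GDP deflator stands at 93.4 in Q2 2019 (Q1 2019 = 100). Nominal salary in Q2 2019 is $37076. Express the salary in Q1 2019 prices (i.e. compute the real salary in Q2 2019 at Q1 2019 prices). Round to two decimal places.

39695.93

Real = Nominal ÷ (Index/100) = 37076 ÷ (93.4/100)
     = 37076 ÷ 0.934 = 39695.9315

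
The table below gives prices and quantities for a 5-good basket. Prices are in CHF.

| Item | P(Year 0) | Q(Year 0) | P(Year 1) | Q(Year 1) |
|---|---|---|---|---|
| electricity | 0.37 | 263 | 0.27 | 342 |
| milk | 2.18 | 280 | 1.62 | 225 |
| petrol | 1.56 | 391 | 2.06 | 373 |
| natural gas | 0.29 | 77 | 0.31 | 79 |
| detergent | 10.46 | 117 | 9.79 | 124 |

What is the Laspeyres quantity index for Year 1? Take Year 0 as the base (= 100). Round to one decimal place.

Laspeyres quantity index uses base-period prices as weights.
ΣP(Year 0)·Q(Year 1) = 0.37×342 + 2.18×225 + 1.56×373 + 0.29×79 + 10.46×124 = 126.54 + 490.5 + 581.88 + 22.91 + 1297.04 = 2518.87
ΣP(Year 0)·Q(Year 0) = 0.37×263 + 2.18×280 + 1.56×391 + 0.29×77 + 10.46×117 = 97.31 + 610.4 + 609.96 + 22.33 + 1223.82 = 2563.82
Index = 2518.87 / 2563.82 × 100 = 98.2468

98.2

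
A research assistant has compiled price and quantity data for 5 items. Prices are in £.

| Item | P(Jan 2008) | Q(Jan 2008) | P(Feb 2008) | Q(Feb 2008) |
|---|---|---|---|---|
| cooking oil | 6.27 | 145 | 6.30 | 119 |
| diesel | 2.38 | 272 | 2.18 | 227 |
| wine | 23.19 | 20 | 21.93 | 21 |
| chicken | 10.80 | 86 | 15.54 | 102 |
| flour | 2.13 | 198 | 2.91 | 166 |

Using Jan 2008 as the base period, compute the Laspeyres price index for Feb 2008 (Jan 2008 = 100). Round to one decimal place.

114.4

Laspeyres price index uses base-period quantities as weights.
ΣP(Feb 2008)·Q(Jan 2008) = 6.30×145 + 2.18×272 + 21.93×20 + 15.54×86 + 2.91×198 = 913.5 + 592.96 + 438.6 + 1336.44 + 576.18 = 3857.68
ΣP(Jan 2008)·Q(Jan 2008) = 6.27×145 + 2.38×272 + 23.19×20 + 10.80×86 + 2.13×198 = 909.15 + 647.36 + 463.8 + 928.8 + 421.74 = 3370.85
Index = 3857.68 / 3370.85 × 100 = 114.4424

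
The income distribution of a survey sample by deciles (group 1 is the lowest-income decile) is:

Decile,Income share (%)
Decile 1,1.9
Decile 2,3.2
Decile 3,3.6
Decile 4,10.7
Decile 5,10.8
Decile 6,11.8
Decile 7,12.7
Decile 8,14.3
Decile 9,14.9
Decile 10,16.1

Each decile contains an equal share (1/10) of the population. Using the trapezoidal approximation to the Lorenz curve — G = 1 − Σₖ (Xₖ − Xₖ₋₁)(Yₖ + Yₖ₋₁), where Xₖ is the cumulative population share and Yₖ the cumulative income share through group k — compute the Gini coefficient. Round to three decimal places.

0.270

Cumulative income shares Yₖ: 0.0190, 0.0510, 0.0870, 0.1940, 0.3020, 0.4200, 0.5470, 0.6900, 0.8390, 1.0000
Σ (Xₖ−Xₖ₋₁)(Yₖ+Yₖ₋₁) = (1/10)(0.0190+0.0000) + (1/10)(0.0510+0.0190) + (1/10)(0.0870+0.0510) + (1/10)(0.1940+0.0870) + (1/10)(0.3020+0.1940) + (1/10)(0.4200+0.3020) + (1/10)(0.5470+0.4200) + (1/10)(0.6900+0.5470) + (1/10)(0.8390+0.6900) + (1/10)(1.0000+0.8390)
  = 0.0019 + 0.0070 + 0.0138 + 0.0281 + 0.0496 + 0.0722 + 0.0967 + 0.1237 + 0.1529 + 0.1839 = 0.7298
G = 1 − 0.7298 = 0.2702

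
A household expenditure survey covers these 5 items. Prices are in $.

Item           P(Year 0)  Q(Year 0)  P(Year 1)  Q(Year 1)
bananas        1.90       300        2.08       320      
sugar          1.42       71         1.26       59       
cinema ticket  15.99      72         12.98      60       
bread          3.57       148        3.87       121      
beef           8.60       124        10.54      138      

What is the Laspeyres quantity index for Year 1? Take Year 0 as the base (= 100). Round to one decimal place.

95.7

Laspeyres quantity index uses base-period prices as weights.
ΣP(Year 0)·Q(Year 1) = 1.90×320 + 1.42×59 + 15.99×60 + 3.57×121 + 8.60×138 = 608 + 83.78 + 959.4 + 431.97 + 1186.8 = 3269.95
ΣP(Year 0)·Q(Year 0) = 1.90×300 + 1.42×71 + 15.99×72 + 3.57×148 + 8.60×124 = 570 + 100.82 + 1151.28 + 528.36 + 1066.4 = 3416.86
Index = 3269.95 / 3416.86 × 100 = 95.7004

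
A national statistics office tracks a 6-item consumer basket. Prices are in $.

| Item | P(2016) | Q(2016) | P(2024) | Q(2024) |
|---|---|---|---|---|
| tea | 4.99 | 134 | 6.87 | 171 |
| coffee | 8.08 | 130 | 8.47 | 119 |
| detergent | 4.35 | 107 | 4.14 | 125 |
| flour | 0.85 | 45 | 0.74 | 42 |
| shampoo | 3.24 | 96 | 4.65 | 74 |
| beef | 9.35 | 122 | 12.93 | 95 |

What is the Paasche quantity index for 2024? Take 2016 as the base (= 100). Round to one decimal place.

95.2

Paasche quantity index uses current-period prices as weights.
ΣP(2024)·Q(2024) = 6.87×171 + 8.47×119 + 4.14×125 + 0.74×42 + 4.65×74 + 12.93×95 = 1174.77 + 1007.93 + 517.5 + 31.08 + 344.1 + 1228.35 = 4303.73
ΣP(2024)·Q(2016) = 6.87×134 + 8.47×130 + 4.14×107 + 0.74×45 + 4.65×96 + 12.93×122 = 920.58 + 1101.1 + 442.98 + 33.3 + 446.4 + 1577.46 = 4521.82
Index = 4303.73 / 4521.82 × 100 = 95.1769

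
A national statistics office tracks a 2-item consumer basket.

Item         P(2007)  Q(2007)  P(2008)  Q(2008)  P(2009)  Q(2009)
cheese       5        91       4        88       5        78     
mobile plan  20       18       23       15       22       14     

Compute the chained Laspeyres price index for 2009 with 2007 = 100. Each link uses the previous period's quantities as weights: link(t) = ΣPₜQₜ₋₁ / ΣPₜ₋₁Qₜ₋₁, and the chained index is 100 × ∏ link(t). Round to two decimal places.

Link 2007→2008:
ΣP(2008)Q(2007) = 4×91 + 23×18 = 364 + 414 = 778
ΣP(2007)Q(2007) = 5×91 + 20×18 = 455 + 360 = 815
link = 778/815 = 0.954601
Link 2008→2009:
ΣP(2009)Q(2008) = 5×88 + 22×15 = 440 + 330 = 770
ΣP(2008)Q(2008) = 4×88 + 23×15 = 352 + 345 = 697
link = 770/697 = 1.104735
Chained index = 100 × 0.954601 × 1.104735 = 105.4581

105.46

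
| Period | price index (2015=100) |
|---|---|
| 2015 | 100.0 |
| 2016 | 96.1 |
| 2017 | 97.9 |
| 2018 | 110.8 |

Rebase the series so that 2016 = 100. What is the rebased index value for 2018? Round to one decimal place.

115.3

Rebased(2018) = 110.8 / 96.1 × 100 = 115.2966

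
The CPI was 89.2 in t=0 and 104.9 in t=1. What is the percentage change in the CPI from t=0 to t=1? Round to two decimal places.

Change = (104.9 − 89.2) / 89.2 × 100
       = 15.7 / 89.2 × 100 = 17.6009%

17.60%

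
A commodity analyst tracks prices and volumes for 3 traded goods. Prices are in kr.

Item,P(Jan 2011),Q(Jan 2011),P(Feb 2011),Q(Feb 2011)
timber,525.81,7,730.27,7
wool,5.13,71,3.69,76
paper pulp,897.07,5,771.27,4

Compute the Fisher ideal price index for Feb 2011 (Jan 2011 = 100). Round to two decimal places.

109.44

Laspeyres component (base-period weights):
ΣP(Feb 2011)Q(Jan 2011) = 730.27×7 + 3.69×71 + 771.27×5 = 5111.89 + 261.99 + 3856.35 = 9230.23
ΣP(Jan 2011)Q(Jan 2011) = 525.81×7 + 5.13×71 + 897.07×5 = 3680.67 + 364.23 + 4485.35 = 8530.25
L = 9230.23 / 8530.25 × 100 = 108.2059
Paasche component (current-period weights):
ΣP(Feb 2011)Q(Feb 2011) = 730.27×7 + 3.69×76 + 771.27×4 = 5111.89 + 280.44 + 3085.08 = 8477.41
ΣP(Jan 2011)Q(Feb 2011) = 525.81×7 + 5.13×76 + 897.07×4 = 3680.67 + 389.88 + 3588.28 = 7658.83
P = 8477.41 / 7658.83 × 100 = 110.6881
Fisher = √(L × P) = √(108.2059 × 110.6881) = 109.4399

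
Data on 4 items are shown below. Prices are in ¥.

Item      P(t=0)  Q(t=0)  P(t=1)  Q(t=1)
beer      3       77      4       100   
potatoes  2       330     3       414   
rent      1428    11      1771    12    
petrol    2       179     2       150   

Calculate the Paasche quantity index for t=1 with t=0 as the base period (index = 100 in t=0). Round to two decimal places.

Paasche quantity index uses current-period prices as weights.
ΣP(t=1)·Q(t=1) = 4×100 + 3×414 + 1771×12 + 2×150 = 400 + 1242 + 21252 + 300 = 23194
ΣP(t=1)·Q(t=0) = 4×77 + 3×330 + 1771×11 + 2×179 = 308 + 990 + 19481 + 358 = 21137
Index = 23194 / 21137 × 100 = 109.7318

109.73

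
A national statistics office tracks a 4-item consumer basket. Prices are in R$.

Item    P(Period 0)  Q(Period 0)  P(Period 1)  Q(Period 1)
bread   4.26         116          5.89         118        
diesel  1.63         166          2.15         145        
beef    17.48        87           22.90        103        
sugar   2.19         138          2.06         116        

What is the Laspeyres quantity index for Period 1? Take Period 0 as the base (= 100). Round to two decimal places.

107.95

Laspeyres quantity index uses base-period prices as weights.
ΣP(Period 0)·Q(Period 1) = 4.26×118 + 1.63×145 + 17.48×103 + 2.19×116 = 502.68 + 236.35 + 1800.44 + 254.04 = 2793.51
ΣP(Period 0)·Q(Period 0) = 4.26×116 + 1.63×166 + 17.48×87 + 2.19×138 = 494.16 + 270.58 + 1520.76 + 302.22 = 2587.72
Index = 2793.51 / 2587.72 × 100 = 107.9526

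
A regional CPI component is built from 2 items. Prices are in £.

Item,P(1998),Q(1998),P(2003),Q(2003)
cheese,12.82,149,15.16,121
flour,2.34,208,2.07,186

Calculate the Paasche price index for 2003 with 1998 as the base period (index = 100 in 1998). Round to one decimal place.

Paasche price index uses current-period quantities as weights.
ΣP(2003)·Q(2003) = 15.16×121 + 2.07×186 = 1834.36 + 385.02 = 2219.38
ΣP(1998)·Q(2003) = 12.82×121 + 2.34×186 = 1551.22 + 435.24 = 1986.46
Index = 2219.38 / 1986.46 × 100 = 111.7254

111.7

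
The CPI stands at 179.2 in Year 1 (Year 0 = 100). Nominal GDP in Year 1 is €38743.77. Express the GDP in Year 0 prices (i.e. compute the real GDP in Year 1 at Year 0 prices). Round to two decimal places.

21620.41

Real = Nominal ÷ (Index/100) = 38743.77 ÷ (179.2/100)
     = 38743.77 ÷ 1.792 = 21620.4074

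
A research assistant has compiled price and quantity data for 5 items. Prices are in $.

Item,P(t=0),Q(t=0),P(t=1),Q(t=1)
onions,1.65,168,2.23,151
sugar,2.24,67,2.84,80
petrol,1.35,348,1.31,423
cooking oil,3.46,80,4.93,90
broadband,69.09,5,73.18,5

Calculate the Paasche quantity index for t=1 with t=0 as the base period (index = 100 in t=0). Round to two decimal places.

108.23

Paasche quantity index uses current-period prices as weights.
ΣP(t=1)·Q(t=1) = 2.23×151 + 2.84×80 + 1.31×423 + 4.93×90 + 73.18×5 = 336.73 + 227.2 + 554.13 + 443.7 + 365.9 = 1927.66
ΣP(t=1)·Q(t=0) = 2.23×168 + 2.84×67 + 1.31×348 + 4.93×80 + 73.18×5 = 374.64 + 190.28 + 455.88 + 394.4 + 365.9 = 1781.1
Index = 1927.66 / 1781.1 × 100 = 108.2286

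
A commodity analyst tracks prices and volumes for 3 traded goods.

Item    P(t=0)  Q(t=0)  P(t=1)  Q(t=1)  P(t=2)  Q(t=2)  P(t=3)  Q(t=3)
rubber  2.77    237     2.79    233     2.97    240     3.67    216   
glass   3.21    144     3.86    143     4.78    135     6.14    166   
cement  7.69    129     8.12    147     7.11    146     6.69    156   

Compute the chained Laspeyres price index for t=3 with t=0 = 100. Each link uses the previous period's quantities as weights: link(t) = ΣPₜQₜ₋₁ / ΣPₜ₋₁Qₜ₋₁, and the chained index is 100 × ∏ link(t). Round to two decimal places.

121.54

Link t=0→t=1:
ΣP(t=1)Q(t=0) = 2.79×237 + 3.86×144 + 8.12×129 = 661.23 + 555.84 + 1047.48 = 2264.55
ΣP(t=0)Q(t=0) = 2.77×237 + 3.21×144 + 7.69×129 = 656.49 + 462.24 + 992.01 = 2110.74
link = 2264.55/2110.74 = 1.072870
Link t=1→t=2:
ΣP(t=2)Q(t=1) = 2.97×233 + 4.78×143 + 7.11×147 = 692.01 + 683.54 + 1045.17 = 2420.72
ΣP(t=1)Q(t=1) = 2.79×233 + 3.86×143 + 8.12×147 = 650.07 + 551.98 + 1193.64 = 2395.69
link = 2420.72/2395.69 = 1.010448
Link t=2→t=3:
ΣP(t=3)Q(t=2) = 3.67×240 + 6.14×135 + 6.69×146 = 880.8 + 828.9 + 976.74 = 2686.44
ΣP(t=2)Q(t=2) = 2.97×240 + 4.78×135 + 7.11×146 = 712.8 + 645.3 + 1038.06 = 2396.16
link = 2686.44/2396.16 = 1.121144
Chained index = 100 × 1.072870 × 1.010448 × 1.121144 = 121.5409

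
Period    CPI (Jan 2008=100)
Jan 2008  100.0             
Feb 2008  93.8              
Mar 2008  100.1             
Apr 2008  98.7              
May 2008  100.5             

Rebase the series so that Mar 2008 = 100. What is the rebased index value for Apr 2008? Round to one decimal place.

Rebased(Apr 2008) = 98.7 / 100.1 × 100 = 98.6014

98.6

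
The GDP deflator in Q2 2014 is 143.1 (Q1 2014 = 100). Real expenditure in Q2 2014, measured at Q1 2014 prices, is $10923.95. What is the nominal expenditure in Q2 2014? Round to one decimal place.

Nominal = Real × (Index/100) = 10923.95 × (143.1/100)
        = 10923.95 × 1.431 = 15632.1725

15632.2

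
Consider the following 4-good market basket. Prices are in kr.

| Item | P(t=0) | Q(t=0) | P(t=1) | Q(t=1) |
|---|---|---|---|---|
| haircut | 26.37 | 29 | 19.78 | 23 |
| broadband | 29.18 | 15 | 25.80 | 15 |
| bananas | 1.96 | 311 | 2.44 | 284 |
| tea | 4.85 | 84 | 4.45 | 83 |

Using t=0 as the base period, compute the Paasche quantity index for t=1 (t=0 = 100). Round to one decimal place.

91.0

Paasche quantity index uses current-period prices as weights.
ΣP(t=1)·Q(t=1) = 19.78×23 + 25.80×15 + 2.44×284 + 4.45×83 = 454.94 + 387 + 692.96 + 369.35 = 1904.25
ΣP(t=1)·Q(t=0) = 19.78×29 + 25.80×15 + 2.44×311 + 4.45×84 = 573.62 + 387 + 758.84 + 373.8 = 2093.26
Index = 1904.25 / 2093.26 × 100 = 90.9705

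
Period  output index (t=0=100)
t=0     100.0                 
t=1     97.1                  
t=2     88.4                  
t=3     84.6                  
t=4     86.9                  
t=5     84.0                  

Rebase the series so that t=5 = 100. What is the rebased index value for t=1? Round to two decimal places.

115.60

Rebased(t=1) = 97.1 / 84.0 × 100 = 115.5952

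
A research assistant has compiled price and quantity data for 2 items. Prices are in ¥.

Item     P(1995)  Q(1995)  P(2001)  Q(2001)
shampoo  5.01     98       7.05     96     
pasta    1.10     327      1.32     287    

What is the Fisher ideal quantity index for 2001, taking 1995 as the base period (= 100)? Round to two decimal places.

93.84

Laspeyres component (base-period weights):
ΣP(1995)Q(2001) = 5.01×96 + 1.10×287 = 480.96 + 315.7 = 796.66
ΣP(1995)Q(1995) = 5.01×98 + 1.10×327 = 490.98 + 359.7 = 850.68
L = 796.66 / 850.68 × 100 = 93.6498
Paasche component (current-period weights):
ΣP(2001)Q(2001) = 7.05×96 + 1.32×287 = 676.8 + 378.84 = 1055.64
ΣP(2001)Q(1995) = 7.05×98 + 1.32×327 = 690.9 + 431.64 = 1122.54
P = 1055.64 / 1122.54 × 100 = 94.0403
Fisher = √(L × P) = √(93.6498 × 94.0403) = 93.8448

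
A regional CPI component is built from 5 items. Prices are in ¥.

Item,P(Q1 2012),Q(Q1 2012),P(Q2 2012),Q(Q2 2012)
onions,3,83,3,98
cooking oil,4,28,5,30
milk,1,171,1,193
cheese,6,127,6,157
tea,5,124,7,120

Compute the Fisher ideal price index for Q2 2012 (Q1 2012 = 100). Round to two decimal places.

113.49

Laspeyres component (base-period weights):
ΣP(Q2 2012)Q(Q1 2012) = 3×83 + 5×28 + 1×171 + 6×127 + 7×124 = 249 + 140 + 171 + 762 + 868 = 2190
ΣP(Q1 2012)Q(Q1 2012) = 3×83 + 4×28 + 1×171 + 6×127 + 5×124 = 249 + 112 + 171 + 762 + 620 = 1914
L = 2190 / 1914 × 100 = 114.4201
Paasche component (current-period weights):
ΣP(Q2 2012)Q(Q2 2012) = 3×98 + 5×30 + 1×193 + 6×157 + 7×120 = 294 + 150 + 193 + 942 + 840 = 2419
ΣP(Q1 2012)Q(Q2 2012) = 3×98 + 4×30 + 1×193 + 6×157 + 5×120 = 294 + 120 + 193 + 942 + 600 = 2149
P = 2419 / 2149 × 100 = 112.5640
Fisher = √(L × P) = √(114.4201 × 112.5640) = 113.4882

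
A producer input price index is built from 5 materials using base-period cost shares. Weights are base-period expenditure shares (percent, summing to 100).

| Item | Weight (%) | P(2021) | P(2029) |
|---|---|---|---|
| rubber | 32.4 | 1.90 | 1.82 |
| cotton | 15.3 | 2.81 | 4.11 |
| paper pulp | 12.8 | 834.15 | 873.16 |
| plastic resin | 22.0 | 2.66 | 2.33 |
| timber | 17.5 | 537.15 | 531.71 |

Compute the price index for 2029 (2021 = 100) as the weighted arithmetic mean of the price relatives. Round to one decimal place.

103.4

rubber: 32.4 × (1.82/1.90) = 32.4 × 0.957895 = 31.0358
cotton: 15.3 × (4.11/2.81) = 15.3 × 1.462633 = 22.3783
paper pulp: 12.8 × (873.16/834.15) = 12.8 × 1.046766 = 13.3986
plastic resin: 22.0 × (2.33/2.66) = 22.0 × 0.875940 = 19.2707
timber: 17.5 × (531.71/537.15) = 17.5 × 0.989872 = 17.3228
Index = Σ wᵢ·(p₁ᵢ/p₀ᵢ) = 31.0358 + 22.3783 + 13.3986 + 19.2707 + 17.3228 = 103.4061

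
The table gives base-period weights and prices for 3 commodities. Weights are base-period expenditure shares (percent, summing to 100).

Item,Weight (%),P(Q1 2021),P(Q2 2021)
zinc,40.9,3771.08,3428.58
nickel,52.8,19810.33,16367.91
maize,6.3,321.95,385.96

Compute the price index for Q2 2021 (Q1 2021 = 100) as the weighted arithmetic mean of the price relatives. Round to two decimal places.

88.36

zinc: 40.9 × (3428.58/3771.08) = 40.9 × 0.909177 = 37.1853
nickel: 52.8 × (16367.91/19810.33) = 52.8 × 0.826231 = 43.6250
maize: 6.3 × (385.96/321.95) = 6.3 × 1.198820 = 7.5526
Index = Σ wᵢ·(p₁ᵢ/p₀ᵢ) = 37.1853 + 43.6250 + 7.5526 = 88.3629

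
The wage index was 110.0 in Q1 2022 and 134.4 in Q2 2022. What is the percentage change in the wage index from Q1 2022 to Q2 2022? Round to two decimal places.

22.18%

Change = (134.4 − 110.0) / 110.0 × 100
       = 24.4 / 110.0 × 100 = 22.1818%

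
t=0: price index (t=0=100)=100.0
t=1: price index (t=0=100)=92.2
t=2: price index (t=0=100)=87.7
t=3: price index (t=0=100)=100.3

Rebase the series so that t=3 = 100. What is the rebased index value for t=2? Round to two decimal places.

87.44

Rebased(t=2) = 87.7 / 100.3 × 100 = 87.4377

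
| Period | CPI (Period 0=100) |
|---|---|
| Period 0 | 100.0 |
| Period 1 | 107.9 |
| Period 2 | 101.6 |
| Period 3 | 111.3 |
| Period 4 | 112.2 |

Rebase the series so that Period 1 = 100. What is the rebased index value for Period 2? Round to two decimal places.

Rebased(Period 2) = 101.6 / 107.9 × 100 = 94.1613

94.16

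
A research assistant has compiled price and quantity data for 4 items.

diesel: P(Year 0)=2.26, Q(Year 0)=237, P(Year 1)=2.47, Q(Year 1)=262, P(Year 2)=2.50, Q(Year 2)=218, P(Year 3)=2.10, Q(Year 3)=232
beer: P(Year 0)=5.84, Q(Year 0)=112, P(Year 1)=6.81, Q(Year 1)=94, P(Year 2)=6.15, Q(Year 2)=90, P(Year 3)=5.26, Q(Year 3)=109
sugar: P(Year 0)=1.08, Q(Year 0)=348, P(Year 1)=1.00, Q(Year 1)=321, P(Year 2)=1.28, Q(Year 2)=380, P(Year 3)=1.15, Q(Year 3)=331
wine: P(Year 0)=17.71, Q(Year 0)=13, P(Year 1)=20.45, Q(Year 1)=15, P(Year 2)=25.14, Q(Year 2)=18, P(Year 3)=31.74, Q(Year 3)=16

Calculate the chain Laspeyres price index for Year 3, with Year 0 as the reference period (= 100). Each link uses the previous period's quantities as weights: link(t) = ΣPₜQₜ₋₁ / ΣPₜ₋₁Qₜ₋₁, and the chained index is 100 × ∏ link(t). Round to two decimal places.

Link Year 0→Year 1:
ΣP(Year 1)Q(Year 0) = 2.47×237 + 6.81×112 + 1.00×348 + 20.45×13 = 585.39 + 762.72 + 348 + 265.85 = 1961.96
ΣP(Year 0)Q(Year 0) = 2.26×237 + 5.84×112 + 1.08×348 + 17.71×13 = 535.62 + 654.08 + 375.84 + 230.23 = 1795.77
link = 1961.96/1795.77 = 1.092545
Link Year 1→Year 2:
ΣP(Year 2)Q(Year 1) = 2.50×262 + 6.15×94 + 1.28×321 + 25.14×15 = 655 + 578.1 + 410.88 + 377.1 = 2021.08
ΣP(Year 1)Q(Year 1) = 2.47×262 + 6.81×94 + 1.00×321 + 20.45×15 = 647.14 + 640.14 + 321 + 306.75 = 1915.03
link = 2021.08/1915.03 = 1.055378
Link Year 2→Year 3:
ΣP(Year 3)Q(Year 2) = 2.10×218 + 5.26×90 + 1.15×380 + 31.74×18 = 457.8 + 473.4 + 437 + 571.32 = 1939.52
ΣP(Year 2)Q(Year 2) = 2.50×218 + 6.15×90 + 1.28×380 + 25.14×18 = 545 + 553.5 + 486.4 + 452.52 = 2037.42
link = 1939.52/2037.42 = 0.951949
Chained index = 100 × 1.092545 × 1.055378 × 0.951949 = 109.7643

109.76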